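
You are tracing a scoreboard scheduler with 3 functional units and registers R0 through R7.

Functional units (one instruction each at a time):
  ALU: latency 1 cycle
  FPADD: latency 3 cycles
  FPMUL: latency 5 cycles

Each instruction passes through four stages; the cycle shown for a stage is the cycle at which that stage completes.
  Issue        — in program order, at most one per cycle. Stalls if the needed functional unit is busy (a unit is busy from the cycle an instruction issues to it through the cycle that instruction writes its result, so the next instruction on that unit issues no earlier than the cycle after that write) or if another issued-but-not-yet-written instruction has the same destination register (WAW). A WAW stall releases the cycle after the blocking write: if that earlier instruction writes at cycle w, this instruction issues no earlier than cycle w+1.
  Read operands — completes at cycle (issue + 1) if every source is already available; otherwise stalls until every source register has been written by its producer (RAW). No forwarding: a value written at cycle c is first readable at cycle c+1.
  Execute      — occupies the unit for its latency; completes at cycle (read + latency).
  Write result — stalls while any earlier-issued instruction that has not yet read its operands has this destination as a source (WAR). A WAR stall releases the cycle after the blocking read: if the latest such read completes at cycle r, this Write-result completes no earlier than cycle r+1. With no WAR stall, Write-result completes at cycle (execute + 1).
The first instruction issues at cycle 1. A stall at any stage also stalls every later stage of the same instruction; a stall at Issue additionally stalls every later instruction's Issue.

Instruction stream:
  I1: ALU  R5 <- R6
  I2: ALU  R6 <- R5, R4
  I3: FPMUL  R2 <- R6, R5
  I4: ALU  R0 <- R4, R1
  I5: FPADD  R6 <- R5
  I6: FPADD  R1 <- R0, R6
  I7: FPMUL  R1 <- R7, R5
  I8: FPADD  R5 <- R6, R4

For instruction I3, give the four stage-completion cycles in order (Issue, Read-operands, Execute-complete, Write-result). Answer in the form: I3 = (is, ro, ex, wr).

[1] I1→ALU
[2] I1 RO
[3] I1 EX
[4] I1 WR R5
[5] I2→ALU
[6] I2 RO · I3→FPMUL
[7] I2 EX
[8] I2 WR R6
[9] I3 RO · I4→ALU
[10] I4 RO · I5→FPADD
[11] I4 EX · I5 RO
[12] I4 WR R0
[14] I3 EX · I5 EX
[15] I3 WR R2 · I5 WR R6
[16] I6→FPADD
[17] I6 RO
[20] I6 EX
[21] I6 WR R1
[22] I7→FPMUL
[23] I7 RO · I8→FPADD
[24] I8 RO
[27] I8 EX
[28] I7 EX · I8 WR R5
[29] I7 WR R1

I3 = (6, 9, 14, 15)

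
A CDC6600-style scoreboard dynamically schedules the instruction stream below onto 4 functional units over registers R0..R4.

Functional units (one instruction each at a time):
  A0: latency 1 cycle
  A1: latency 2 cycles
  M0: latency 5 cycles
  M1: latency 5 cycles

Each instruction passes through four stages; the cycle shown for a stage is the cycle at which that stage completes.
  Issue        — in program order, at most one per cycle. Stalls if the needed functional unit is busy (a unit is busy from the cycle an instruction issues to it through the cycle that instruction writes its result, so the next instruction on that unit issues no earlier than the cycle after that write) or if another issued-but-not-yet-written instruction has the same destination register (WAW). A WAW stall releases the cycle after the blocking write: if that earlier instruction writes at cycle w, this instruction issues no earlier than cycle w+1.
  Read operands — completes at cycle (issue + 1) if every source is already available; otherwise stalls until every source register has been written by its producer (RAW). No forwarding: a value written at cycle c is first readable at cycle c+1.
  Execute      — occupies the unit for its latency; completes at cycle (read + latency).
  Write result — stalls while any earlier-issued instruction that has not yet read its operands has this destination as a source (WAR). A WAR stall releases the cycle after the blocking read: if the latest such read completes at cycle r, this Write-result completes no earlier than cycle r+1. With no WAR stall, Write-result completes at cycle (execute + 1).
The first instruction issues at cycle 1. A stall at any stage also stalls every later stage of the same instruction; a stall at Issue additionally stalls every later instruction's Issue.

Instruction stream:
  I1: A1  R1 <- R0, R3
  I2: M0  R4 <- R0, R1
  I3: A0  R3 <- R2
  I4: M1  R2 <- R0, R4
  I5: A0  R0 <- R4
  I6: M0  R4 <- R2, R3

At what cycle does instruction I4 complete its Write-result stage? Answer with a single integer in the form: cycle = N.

t=1  I1 issues→A1
t=2  I1 reads, I2 issues→M0
t=3  I3 issues→A0
t=4  I1 exec-done, I3 reads, I4 issues→M1
t=5  I1 writes R1, I3 exec-done
t=6  I2 reads, I3 writes R3
t=7  I5 issues→A0
t=11  I2 exec-done
t=12  I2 writes R4
t=13  I4 reads, I5 reads, I6 issues→M0
t=14  I5 exec-done
t=15  I5 writes R0
t=18  I4 exec-done
t=19  I4 writes R2
t=20  I6 reads
t=25  I6 exec-done
t=26  I6 writes R4

cycle = 19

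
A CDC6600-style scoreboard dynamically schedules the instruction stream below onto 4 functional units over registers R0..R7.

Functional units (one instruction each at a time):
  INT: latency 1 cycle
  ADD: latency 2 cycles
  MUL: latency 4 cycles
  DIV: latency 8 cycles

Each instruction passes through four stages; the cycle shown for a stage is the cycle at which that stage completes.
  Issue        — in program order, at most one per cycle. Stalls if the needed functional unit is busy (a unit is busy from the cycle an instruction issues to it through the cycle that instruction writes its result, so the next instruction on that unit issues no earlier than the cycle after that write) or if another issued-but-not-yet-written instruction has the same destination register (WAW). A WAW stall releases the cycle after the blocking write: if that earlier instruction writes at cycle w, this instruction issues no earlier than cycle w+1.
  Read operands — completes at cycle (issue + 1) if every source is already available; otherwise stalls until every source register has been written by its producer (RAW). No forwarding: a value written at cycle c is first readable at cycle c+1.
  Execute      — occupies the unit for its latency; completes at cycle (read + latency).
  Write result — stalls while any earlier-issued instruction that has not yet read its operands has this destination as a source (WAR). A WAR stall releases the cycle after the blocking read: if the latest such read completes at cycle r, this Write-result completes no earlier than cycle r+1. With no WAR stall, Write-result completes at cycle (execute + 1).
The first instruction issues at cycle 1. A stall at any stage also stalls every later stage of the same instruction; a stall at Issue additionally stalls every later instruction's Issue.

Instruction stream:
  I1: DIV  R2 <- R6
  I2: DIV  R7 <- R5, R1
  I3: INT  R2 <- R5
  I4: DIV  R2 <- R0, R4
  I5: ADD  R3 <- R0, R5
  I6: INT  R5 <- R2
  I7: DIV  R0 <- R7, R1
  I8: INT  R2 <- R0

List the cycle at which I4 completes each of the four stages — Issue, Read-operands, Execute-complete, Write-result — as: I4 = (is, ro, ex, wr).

I4 = (23, 24, 32, 33)

  I1 | 1 | 2 | 10 | 11
  I2 | 12 | 13 | 21 | 22   struct: DIV busy until I1 writes@11
  I3 | 13 | 14 | 15 | 16
  I4 | 23 | 24 | 32 | 33   struct: DIV busy until I2 writes@22
  I5 | 24 | 25 | 27 | 28
  I6 | 25 | 34 | 35 | 36   RAW R2: wait I4 write@33
  I7 | 34 | 35 | 43 | 44   struct: DIV busy until I4 writes@33
  I8 | 37 | 45 | 46 | 47   struct: INT busy until I6 writes@36 · RAW R0: wait I7 write@44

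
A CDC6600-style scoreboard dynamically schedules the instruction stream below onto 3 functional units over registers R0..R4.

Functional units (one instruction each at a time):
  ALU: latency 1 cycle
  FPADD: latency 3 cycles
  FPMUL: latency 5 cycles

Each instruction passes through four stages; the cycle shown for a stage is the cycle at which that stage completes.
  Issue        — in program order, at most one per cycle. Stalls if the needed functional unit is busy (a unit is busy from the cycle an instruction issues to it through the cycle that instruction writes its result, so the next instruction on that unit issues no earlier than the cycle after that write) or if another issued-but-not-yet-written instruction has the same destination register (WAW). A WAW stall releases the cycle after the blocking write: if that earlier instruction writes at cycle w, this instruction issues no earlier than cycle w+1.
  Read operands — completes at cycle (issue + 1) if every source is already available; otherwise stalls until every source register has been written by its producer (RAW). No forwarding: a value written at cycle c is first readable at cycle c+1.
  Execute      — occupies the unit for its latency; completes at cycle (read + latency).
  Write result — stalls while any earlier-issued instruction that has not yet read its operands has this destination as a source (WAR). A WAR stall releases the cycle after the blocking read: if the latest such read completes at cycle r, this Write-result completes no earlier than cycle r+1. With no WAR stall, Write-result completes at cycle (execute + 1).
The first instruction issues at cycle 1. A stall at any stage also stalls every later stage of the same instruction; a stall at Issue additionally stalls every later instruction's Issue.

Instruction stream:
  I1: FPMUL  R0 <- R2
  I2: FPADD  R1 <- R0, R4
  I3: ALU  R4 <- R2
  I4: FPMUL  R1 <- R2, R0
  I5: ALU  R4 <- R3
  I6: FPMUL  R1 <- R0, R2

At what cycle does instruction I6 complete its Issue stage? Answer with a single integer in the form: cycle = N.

cycle = 22

1) issue 1, read 2, done 7, write 8
2) issue 2, read 9, done 12, write 13  <RAW R0: wait I1 write@8>
3) issue 3, read 4, done 5, write 10  <WAR R4: wait I2 read@9>
4) issue 14, read 15, done 20, write 21  <WAW R1: wait I2 write@13>
5) issue 15, read 16, done 17, write 18
6) issue 22, read 23, done 28, write 29  <struct: FPMUL busy until I4 writes@21>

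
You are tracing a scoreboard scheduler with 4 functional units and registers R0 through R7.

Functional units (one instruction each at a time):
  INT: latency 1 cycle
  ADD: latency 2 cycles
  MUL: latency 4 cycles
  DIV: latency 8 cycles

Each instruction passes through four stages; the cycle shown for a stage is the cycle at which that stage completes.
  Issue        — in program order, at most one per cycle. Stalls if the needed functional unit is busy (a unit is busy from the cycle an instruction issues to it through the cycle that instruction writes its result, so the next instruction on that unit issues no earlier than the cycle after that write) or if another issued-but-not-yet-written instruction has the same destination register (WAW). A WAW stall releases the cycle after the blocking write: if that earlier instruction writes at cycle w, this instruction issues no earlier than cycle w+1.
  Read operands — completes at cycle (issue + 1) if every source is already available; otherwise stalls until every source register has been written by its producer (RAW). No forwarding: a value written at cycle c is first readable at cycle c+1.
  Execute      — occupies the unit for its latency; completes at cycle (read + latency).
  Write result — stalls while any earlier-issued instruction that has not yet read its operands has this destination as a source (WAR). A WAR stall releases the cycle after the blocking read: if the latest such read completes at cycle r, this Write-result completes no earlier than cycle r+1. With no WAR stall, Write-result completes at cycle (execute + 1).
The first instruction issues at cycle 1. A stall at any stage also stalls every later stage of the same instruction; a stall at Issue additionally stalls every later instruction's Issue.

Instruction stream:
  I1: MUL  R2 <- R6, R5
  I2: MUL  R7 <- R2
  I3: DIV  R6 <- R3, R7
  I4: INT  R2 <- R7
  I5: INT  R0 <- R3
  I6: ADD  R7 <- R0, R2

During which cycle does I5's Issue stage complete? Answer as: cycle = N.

1) issue 1, read 2, done 6, write 7
2) issue 8, read 9, done 13, write 14  <struct: MUL busy until I1 writes@7>
3) issue 9, read 15, done 23, write 24  <RAW R7: wait I2 write@14>
4) issue 10, read 15, done 16, write 17  <RAW R7: wait I2 write@14>
5) issue 18, read 19, done 20, write 21  <struct: INT busy until I4 writes@17>
6) issue 19, read 22, done 24, write 25  <RAW R0: wait I5 write@21>

cycle = 18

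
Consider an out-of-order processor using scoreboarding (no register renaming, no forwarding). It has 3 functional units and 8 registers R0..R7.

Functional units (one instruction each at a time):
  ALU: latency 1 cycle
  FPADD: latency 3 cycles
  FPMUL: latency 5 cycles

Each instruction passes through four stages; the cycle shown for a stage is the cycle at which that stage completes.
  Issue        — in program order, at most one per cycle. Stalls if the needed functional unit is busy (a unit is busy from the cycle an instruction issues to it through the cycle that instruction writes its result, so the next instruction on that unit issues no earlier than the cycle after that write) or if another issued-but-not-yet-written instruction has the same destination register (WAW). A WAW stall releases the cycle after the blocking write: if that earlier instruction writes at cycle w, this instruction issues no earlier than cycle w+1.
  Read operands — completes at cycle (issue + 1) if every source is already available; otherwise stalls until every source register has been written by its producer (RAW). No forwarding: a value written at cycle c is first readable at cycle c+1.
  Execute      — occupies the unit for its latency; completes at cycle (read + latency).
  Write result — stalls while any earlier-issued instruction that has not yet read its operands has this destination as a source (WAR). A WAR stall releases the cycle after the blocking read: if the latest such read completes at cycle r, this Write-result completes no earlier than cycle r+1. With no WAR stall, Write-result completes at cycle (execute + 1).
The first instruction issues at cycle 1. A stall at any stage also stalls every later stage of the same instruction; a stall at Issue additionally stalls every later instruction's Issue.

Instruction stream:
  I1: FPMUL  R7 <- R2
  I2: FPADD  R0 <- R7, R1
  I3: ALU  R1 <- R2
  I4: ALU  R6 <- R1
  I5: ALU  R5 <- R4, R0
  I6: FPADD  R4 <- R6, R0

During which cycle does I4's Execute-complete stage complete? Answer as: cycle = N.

cycle = 13

I1  is:1  ro:2  ex:7  wr:8
I2  is:2  ro:9  ex:12  wr:13  — RAW R7: wait I1 write@8
I3  is:3  ro:4  ex:5  wr:10  — WAR R1: wait I2 read@9
I4  is:11  ro:12  ex:13  wr:14  — struct: ALU busy until I3 writes@10
I5  is:15  ro:16  ex:17  wr:18  — struct: ALU busy until I4 writes@14
I6  is:16  ro:17  ex:20  wr:21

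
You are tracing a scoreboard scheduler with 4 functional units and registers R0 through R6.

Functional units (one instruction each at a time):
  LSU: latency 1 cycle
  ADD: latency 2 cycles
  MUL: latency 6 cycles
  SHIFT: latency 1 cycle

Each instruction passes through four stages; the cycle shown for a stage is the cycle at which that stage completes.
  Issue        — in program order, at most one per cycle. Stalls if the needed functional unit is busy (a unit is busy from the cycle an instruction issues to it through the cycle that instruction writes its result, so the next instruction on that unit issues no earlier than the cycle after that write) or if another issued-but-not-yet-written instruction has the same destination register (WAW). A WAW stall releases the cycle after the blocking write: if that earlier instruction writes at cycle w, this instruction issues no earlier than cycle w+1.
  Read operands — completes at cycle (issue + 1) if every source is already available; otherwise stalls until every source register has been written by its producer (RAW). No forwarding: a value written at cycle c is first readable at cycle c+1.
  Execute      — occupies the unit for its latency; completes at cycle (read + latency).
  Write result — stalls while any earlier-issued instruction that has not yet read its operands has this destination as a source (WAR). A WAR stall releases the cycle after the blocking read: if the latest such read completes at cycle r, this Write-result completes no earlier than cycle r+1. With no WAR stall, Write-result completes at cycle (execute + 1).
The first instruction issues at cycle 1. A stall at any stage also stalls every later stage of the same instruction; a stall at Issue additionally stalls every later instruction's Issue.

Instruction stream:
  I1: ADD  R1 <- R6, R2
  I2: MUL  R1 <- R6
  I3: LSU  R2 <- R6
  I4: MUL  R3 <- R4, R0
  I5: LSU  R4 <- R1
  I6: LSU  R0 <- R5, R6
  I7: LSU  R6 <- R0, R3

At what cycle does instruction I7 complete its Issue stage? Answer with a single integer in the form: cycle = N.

cycle = 24

[I1] 1/2/4/5
[I2] 6/7/13/14  (WAW R1: wait I1 write@5)
[I3] 7/8/9/10
[I4] 15/16/22/23  (struct: MUL busy until I2 writes@14)
[I5] 16/17/18/19
[I6] 20/21/22/23  (struct: LSU busy until I5 writes@19)
[I7] 24/25/26/27  (struct: LSU busy until I6 writes@23)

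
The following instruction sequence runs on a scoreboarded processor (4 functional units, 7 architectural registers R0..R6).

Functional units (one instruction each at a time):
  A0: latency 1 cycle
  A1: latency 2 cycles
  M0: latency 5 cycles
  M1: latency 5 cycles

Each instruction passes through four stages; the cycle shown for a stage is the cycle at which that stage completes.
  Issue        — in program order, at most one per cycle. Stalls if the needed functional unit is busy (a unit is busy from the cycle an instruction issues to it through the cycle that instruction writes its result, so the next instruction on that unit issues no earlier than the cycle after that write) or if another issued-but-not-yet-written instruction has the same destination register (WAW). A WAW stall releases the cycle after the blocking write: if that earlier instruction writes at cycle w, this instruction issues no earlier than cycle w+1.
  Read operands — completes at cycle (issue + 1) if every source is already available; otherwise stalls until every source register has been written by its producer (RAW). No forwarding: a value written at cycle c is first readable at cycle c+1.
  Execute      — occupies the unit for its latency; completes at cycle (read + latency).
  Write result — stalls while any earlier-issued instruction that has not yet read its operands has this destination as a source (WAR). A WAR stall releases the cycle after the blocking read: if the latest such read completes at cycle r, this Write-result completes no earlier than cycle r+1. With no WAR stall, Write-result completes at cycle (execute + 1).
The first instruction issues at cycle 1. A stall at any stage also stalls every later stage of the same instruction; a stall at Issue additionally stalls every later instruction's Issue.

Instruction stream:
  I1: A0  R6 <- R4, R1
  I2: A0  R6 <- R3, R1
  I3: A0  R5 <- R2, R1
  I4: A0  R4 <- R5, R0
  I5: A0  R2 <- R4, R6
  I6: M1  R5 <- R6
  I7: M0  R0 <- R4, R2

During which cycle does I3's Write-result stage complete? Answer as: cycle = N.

cycle = 12

cycle 1: I1→A0
cycle 2: I1 RO
cycle 3: I1 EX
cycle 4: I1 WR R6
cycle 5: I2→A0
cycle 6: I2 RO
cycle 7: I2 EX
cycle 8: I2 WR R6
cycle 9: I3→A0
cycle 10: I3 RO
cycle 11: I3 EX
cycle 12: I3 WR R5
cycle 13: I4→A0
cycle 14: I4 RO
cycle 15: I4 EX
cycle 16: I4 WR R4
cycle 17: I5→A0
cycle 18: I5 RO · I6→M1
cycle 19: I5 EX · I6 RO · I7→M0
cycle 20: I5 WR R2
cycle 21: I7 RO
cycle 24: I6 EX
cycle 25: I6 WR R5
cycle 26: I7 EX
cycle 27: I7 WR R0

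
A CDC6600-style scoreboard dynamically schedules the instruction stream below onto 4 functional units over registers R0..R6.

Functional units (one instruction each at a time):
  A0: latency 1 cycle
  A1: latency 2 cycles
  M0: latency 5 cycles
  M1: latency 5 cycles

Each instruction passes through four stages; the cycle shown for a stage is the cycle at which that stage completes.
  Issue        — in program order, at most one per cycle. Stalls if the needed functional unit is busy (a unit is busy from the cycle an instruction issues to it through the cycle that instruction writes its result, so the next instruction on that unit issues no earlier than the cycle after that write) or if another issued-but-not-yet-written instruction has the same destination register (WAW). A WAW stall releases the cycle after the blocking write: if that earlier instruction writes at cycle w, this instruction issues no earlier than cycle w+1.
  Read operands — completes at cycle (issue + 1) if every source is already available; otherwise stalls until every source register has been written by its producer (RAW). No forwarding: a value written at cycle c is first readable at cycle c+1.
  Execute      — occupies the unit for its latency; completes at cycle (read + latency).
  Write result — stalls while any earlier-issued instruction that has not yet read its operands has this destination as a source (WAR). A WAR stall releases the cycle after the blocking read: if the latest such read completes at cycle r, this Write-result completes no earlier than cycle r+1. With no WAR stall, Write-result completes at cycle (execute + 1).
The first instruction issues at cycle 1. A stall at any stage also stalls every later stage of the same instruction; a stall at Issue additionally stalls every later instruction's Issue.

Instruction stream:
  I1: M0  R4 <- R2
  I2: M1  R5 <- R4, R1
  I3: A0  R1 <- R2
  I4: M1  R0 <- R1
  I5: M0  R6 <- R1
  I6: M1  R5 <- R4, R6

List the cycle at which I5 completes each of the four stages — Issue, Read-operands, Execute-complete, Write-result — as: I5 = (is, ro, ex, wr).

t=1  I1→M0
t=2  I1 RO, I2→M1
t=3  I3→A0
t=4  I3 RO
t=5  I3 EX
t=7  I1 EX
t=8  I1 WR R4
t=9  I2 RO
t=10  I3 WR R1
t=14  I2 EX
t=15  I2 WR R5
t=16  I4→M1
t=17  I4 RO, I5→M0
t=18  I5 RO
t=22  I4 EX
t=23  I4 WR R0, I5 EX
t=24  I5 WR R6, I6→M1
t=25  I6 RO
t=30  I6 EX
t=31  I6 WR R5

I5 = (17, 18, 23, 24)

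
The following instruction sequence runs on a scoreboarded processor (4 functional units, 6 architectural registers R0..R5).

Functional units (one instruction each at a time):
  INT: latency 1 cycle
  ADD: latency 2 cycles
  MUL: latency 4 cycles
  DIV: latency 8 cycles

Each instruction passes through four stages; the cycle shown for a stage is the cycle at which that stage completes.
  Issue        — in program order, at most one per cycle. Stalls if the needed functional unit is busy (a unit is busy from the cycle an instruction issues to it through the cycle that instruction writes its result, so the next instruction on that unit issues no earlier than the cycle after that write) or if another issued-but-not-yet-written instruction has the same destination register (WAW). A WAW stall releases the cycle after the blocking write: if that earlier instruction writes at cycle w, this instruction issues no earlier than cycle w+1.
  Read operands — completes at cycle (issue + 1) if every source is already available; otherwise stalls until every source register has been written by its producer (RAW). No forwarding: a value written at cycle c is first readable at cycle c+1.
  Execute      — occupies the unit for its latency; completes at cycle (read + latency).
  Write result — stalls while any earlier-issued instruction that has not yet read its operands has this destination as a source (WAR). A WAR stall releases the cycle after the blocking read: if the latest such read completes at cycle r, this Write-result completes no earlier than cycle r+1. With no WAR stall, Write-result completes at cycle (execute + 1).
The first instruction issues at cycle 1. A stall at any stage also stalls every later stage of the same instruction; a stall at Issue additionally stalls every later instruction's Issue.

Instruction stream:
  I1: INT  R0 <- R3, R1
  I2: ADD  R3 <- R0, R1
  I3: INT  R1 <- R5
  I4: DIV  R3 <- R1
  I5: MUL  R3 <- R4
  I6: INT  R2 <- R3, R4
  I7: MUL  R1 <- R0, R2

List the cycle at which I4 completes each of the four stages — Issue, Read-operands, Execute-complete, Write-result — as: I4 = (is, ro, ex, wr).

t=1  I1 issues→INT
t=2  I1 reads, I2 issues→ADD
t=3  I1 exec-done
t=4  I1 writes R0
t=5  I2 reads, I3 issues→INT
t=6  I3 reads
t=7  I2 exec-done, I3 exec-done
t=8  I2 writes R3, I3 writes R1
t=9  I4 issues→DIV
t=10  I4 reads
t=18  I4 exec-done
t=19  I4 writes R3
t=20  I5 issues→MUL
t=21  I5 reads, I6 issues→INT
t=25  I5 exec-done
t=26  I5 writes R3
t=27  I6 reads, I7 issues→MUL
t=28  I6 exec-done
t=29  I6 writes R2
t=30  I7 reads
t=34  I7 exec-done
t=35  I7 writes R1

I4 = (9, 10, 18, 19)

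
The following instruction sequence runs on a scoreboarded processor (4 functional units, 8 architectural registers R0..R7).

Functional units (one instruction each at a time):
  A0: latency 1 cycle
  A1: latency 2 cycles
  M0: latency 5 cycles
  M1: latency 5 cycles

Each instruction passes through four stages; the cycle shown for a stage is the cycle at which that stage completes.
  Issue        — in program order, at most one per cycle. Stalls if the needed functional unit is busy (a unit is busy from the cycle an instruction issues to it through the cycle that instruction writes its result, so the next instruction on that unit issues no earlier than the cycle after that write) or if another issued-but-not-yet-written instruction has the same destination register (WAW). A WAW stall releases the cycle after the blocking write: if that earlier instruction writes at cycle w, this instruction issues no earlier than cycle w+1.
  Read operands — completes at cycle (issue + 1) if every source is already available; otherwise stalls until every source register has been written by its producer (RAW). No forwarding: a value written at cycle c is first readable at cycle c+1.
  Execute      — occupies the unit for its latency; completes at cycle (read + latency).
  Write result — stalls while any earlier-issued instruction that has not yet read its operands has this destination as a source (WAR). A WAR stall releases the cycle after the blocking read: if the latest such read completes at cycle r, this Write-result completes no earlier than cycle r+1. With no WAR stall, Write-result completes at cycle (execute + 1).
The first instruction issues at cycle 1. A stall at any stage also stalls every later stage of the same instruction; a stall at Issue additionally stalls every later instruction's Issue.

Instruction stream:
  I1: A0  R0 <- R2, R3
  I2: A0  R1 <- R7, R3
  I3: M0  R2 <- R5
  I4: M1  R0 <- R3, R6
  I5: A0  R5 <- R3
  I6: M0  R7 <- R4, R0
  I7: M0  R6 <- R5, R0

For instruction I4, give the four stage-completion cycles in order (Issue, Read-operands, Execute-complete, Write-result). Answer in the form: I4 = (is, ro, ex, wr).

I1 -> (1, 2, 3, 4)
I2 -> (5, 6, 7, 8)  // struct: A0 busy until I1 writes@4
I3 -> (6, 7, 12, 13)
I4 -> (7, 8, 13, 14)
I5 -> (9, 10, 11, 12)  // struct: A0 busy until I2 writes@8
I6 -> (14, 15, 20, 21)  // struct: M0 busy until I3 writes@13
I7 -> (22, 23, 28, 29)  // struct: M0 busy until I6 writes@21

I4 = (7, 8, 13, 14)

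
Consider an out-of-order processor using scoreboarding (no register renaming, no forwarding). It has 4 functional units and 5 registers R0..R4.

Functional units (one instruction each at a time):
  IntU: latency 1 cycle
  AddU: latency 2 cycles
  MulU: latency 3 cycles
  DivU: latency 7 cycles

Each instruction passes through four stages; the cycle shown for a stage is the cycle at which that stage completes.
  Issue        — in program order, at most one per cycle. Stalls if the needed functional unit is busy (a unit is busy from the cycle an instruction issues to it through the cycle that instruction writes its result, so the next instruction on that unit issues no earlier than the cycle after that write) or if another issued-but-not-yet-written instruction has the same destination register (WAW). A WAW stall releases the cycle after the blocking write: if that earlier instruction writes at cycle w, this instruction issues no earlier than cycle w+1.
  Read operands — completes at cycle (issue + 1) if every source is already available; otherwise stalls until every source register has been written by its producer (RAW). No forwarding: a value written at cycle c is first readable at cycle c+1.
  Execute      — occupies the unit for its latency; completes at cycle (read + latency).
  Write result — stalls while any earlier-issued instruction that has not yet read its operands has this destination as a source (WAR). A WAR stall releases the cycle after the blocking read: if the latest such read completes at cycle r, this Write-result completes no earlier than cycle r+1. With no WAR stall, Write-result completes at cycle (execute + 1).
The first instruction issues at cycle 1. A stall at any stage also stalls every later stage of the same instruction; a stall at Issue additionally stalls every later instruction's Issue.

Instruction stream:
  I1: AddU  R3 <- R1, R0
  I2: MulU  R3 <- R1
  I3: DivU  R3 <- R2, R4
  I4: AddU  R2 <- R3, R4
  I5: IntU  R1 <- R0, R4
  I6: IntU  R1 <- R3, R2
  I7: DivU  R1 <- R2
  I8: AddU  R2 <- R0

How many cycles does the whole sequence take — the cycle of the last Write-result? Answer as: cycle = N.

cycle = 38

c1: I1→AddU
c2: I1 RO
c4: I1 EX
c5: I1 WR R3
c6: I2→MulU
c7: I2 RO
c10: I2 EX
c11: I2 WR R3
c12: I3→DivU
c13: I3 RO; I4→AddU
c14: I5→IntU
c15: I5 RO
c16: I5 EX
c17: I5 WR R1
c18: I6→IntU
c20: I3 EX
c21: I3 WR R3
c22: I4 RO
c24: I4 EX
c25: I4 WR R2
c26: I6 RO
c27: I6 EX
c28: I6 WR R1
c29: I7→DivU
c30: I7 RO; I8→AddU
c31: I8 RO
c33: I8 EX
c34: I8 WR R2
c37: I7 EX
c38: I7 WR R1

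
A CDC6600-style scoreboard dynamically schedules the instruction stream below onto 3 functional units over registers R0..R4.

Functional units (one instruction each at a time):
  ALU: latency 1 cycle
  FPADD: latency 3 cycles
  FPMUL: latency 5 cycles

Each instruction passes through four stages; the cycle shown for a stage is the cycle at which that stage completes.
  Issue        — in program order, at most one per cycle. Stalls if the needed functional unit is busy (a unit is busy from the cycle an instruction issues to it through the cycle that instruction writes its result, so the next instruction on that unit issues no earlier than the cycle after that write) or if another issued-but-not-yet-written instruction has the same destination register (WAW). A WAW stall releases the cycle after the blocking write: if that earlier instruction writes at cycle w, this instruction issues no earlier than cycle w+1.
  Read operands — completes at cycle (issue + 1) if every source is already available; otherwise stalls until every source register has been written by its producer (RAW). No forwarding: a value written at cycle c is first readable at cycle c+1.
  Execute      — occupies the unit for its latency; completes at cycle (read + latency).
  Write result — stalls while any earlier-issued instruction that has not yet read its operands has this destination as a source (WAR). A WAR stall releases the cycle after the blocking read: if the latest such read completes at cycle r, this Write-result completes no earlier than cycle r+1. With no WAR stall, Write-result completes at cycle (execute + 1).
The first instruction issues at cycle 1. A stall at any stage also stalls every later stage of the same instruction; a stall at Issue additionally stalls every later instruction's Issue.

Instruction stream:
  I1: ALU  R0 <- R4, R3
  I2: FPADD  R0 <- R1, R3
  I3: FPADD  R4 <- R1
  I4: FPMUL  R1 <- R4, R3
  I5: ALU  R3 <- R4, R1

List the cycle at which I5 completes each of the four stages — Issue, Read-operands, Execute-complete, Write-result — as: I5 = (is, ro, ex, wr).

I5 = (13, 24, 25, 26)

  I1 | 1 | 2 | 3 | 4
  I2 | 5 | 6 | 9 | 10   WAW R0: wait I1 write@4
  I3 | 11 | 12 | 15 | 16   struct: FPADD busy until I2 writes@10
  I4 | 12 | 17 | 22 | 23   RAW R4: wait I3 write@16
  I5 | 13 | 24 | 25 | 26   RAW R1: wait I4 write@23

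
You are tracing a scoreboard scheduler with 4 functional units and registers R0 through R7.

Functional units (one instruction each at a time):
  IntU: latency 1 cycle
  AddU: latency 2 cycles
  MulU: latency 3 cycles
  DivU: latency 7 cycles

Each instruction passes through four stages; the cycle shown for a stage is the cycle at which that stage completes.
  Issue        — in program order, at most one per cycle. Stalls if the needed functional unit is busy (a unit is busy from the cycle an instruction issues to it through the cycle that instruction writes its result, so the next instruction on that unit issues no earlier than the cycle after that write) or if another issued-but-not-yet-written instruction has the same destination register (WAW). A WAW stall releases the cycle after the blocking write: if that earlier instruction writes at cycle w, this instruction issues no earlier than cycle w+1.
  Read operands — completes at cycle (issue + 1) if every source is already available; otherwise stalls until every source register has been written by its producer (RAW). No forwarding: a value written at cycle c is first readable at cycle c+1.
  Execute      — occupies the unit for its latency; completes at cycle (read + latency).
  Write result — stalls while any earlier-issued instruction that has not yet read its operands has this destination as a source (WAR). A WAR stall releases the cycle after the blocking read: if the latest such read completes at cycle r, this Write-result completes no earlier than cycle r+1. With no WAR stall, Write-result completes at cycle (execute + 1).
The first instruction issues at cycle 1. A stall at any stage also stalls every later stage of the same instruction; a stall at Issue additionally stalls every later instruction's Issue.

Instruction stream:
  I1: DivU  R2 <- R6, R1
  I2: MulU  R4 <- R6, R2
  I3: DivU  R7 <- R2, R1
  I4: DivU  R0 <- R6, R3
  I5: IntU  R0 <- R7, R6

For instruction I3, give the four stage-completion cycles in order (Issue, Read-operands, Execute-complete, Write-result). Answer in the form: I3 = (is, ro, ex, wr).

  I1 | 1 | 2 | 9 | 10
  I2 | 2 | 11 | 14 | 15   RAW R2: wait I1 write@10
  I3 | 11 | 12 | 19 | 20   struct: DivU busy until I1 writes@10
  I4 | 21 | 22 | 29 | 30   struct: DivU busy until I3 writes@20
  I5 | 31 | 32 | 33 | 34   WAW R0: wait I4 write@30

I3 = (11, 12, 19, 20)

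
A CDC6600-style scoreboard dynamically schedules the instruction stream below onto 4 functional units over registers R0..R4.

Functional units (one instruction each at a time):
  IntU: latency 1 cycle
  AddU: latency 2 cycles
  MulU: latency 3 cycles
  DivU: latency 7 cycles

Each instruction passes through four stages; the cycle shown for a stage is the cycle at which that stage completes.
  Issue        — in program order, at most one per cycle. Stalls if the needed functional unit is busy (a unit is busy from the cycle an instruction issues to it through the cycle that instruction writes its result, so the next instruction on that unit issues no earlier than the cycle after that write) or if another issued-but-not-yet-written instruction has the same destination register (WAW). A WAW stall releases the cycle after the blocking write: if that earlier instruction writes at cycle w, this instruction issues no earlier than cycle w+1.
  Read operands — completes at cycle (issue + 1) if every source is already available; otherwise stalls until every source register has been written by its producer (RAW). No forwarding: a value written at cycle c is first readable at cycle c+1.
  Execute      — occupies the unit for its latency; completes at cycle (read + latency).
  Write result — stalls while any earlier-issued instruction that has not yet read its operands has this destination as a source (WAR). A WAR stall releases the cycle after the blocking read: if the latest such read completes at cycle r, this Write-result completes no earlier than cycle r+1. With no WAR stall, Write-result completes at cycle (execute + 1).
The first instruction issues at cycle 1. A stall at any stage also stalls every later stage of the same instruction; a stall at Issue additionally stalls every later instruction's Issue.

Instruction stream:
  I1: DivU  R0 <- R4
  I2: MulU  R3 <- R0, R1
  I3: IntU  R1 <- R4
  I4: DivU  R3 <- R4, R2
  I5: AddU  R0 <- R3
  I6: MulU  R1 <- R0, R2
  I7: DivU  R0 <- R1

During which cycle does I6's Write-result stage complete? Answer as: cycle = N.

I1: IS=1 RO=2 EX=9 WR=10
I2: IS=2 RO=11 EX=14 WR=15  [RAW R0: wait I1 write@10]
I3: IS=3 RO=4 EX=5 WR=12  [WAR R1: wait I2 read@11]
I4: IS=16 RO=17 EX=24 WR=25  [WAW R3: wait I2 write@15]
I5: IS=17 RO=26 EX=28 WR=29  [RAW R3: wait I4 write@25]
I6: IS=18 RO=30 EX=33 WR=34  [RAW R0: wait I5 write@29]
I7: IS=30 RO=35 EX=42 WR=43  [WAW R0: wait I5 write@29; RAW R1: wait I6 write@34]

cycle = 34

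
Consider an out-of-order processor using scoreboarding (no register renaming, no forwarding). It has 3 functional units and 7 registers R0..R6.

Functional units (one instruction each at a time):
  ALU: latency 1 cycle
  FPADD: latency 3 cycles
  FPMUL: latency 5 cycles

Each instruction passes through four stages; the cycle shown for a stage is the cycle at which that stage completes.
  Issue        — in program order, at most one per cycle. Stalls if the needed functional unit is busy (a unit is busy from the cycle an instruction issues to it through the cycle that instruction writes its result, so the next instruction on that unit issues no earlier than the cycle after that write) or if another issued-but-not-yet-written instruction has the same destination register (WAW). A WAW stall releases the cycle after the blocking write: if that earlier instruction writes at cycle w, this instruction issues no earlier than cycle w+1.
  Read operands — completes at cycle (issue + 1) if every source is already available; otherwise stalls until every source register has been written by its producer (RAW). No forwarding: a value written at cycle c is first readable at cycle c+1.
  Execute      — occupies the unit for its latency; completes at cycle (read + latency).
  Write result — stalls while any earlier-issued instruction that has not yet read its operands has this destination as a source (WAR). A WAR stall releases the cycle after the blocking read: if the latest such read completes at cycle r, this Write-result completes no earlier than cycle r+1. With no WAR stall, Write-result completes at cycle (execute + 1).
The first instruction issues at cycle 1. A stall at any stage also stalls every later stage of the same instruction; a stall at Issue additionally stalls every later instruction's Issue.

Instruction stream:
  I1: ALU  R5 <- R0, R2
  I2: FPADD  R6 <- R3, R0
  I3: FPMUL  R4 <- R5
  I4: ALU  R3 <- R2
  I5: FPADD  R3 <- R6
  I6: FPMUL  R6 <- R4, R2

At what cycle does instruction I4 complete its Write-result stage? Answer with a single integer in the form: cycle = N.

c1: I1→ALU
c2: I1 RO; I2→FPADD
c3: I1 EX; I2 RO; I3→FPMUL
c4: I1 WR R5
c5: I3 RO; I4→ALU
c6: I2 EX; I4 RO
c7: I2 WR R6; I4 EX
c8: I4 WR R3
c9: I5→FPADD
c10: I3 EX; I5 RO
c11: I3 WR R4
c12: I6→FPMUL
c13: I5 EX; I6 RO
c14: I5 WR R3
c18: I6 EX
c19: I6 WR R6

cycle = 8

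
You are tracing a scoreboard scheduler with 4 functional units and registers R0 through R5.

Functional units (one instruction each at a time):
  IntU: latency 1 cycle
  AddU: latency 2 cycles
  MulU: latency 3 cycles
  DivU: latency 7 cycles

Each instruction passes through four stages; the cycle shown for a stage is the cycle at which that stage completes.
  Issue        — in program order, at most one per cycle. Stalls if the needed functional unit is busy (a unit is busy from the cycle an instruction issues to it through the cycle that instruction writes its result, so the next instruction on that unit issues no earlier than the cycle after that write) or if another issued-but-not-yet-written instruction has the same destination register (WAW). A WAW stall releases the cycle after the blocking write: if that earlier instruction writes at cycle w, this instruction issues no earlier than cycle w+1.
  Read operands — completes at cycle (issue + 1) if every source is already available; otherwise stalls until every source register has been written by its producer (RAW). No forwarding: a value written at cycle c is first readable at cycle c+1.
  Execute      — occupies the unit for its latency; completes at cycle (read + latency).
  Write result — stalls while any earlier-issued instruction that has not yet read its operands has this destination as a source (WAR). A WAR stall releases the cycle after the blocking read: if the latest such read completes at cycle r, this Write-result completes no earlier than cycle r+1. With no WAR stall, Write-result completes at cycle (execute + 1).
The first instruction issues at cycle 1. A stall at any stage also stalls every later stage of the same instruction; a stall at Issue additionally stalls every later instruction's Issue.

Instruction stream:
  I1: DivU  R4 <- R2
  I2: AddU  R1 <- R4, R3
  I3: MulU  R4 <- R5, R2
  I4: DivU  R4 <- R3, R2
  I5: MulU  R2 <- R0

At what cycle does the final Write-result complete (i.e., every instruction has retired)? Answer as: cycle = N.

cycle 1: I1 issues→DivU
cycle 2: I1 reads | I2 issues→AddU
cycle 9: I1 exec-done
cycle 10: I1 writes R4
cycle 11: I2 reads | I3 issues→MulU
cycle 12: I3 reads
cycle 13: I2 exec-done
cycle 14: I2 writes R1
cycle 15: I3 exec-done
cycle 16: I3 writes R4
cycle 17: I4 issues→DivU
cycle 18: I4 reads | I5 issues→MulU
cycle 19: I5 reads
cycle 22: I5 exec-done
cycle 23: I5 writes R2
cycle 25: I4 exec-done
cycle 26: I4 writes R4

cycle = 26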